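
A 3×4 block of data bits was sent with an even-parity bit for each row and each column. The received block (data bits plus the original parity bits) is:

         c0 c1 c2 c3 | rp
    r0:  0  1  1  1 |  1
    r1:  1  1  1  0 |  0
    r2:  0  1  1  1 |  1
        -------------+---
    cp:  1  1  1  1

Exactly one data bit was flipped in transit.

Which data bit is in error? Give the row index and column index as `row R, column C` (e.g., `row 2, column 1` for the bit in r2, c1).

Recompute each row's even parity and compare to rp:
  r0: data parity 1, sent rp 1 → ok
  r1: data parity 1, sent rp 0 → mismatch
  r2: data parity 1, sent rp 1 → ok
Recompute each column's even parity and compare to cp:
  c0: data parity 1, sent cp 1 → ok
  c1: data parity 1, sent cp 1 → ok
  c2: data parity 1, sent cp 1 → ok
  c3: data parity 0, sent cp 1 → mismatch
Exactly one row (r1) and one column (c3) fail → the flipped bit is at their intersection.

row 1, column 3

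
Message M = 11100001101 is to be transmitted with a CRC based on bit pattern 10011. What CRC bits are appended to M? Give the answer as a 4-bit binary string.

1111

Append 4 zeros: 111000011010000. Divide by 10011 (XOR where the leading bit is 1):
  pos 0: 11100 XOR 10011 = 01111
  pos 1: 11110 XOR 10011 = 01101
  pos 2: 11010 XOR 10011 = 01001
  pos 3: 10011 XOR 10011 = 00000
  pos 8: 10100 XOR 10011 = 00111
  pos 10: 11100 XOR 10011 = 01111
Remainder (last 4 bits) = 1111. This is the CRC / FCS.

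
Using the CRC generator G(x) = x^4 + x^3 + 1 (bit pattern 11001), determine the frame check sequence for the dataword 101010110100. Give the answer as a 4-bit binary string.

1110

Append 4 zeros: 1010101101000000. Divide by 11001 (XOR where the leading bit is 1):
  pos 0: 10101 XOR 11001 = 01100
  pos 1: 11000 XOR 11001 = 00001
  pos 5: 11101 XOR 11001 = 00100
  pos 7: 10000 XOR 11001 = 01001
  pos 8: 10010 XOR 11001 = 01011
  pos 9: 10110 XOR 11001 = 01111
  pos 10: 11110 XOR 11001 = 00111
Remainder (last 4 bits) = 1110. This is the CRC / FCS.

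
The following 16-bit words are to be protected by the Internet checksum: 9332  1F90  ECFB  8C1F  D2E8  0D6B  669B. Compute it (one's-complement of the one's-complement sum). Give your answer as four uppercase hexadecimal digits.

One's-complement addition (fold any carry out of bit 15 back into bit 0):
  0x9332 + 0x1F90 = 0x0B2C2
  0xB2C2 + 0xECFB = 0x19FBD → wrap carry → 0x9FBE
  0x9FBE + 0x8C1F = 0x12BDD → wrap carry → 0x2BDE
  0x2BDE + 0xD2E8 = 0x0FEC6
  0xFEC6 + 0x0D6B = 0x10C31 → wrap carry → 0x0C32
  0x0C32 + 0x669B = 0x072CD
One's-complement sum = 0x72CD.
Checksum = ~0x72CD & 0xFFFF = 0x8D32.

8D32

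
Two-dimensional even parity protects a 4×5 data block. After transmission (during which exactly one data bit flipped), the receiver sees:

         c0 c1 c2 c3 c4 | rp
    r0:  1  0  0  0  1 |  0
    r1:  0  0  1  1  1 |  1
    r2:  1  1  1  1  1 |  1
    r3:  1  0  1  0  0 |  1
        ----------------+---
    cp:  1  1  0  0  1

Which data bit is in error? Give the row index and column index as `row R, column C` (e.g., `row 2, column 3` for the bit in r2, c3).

row 3, column 2

Recompute each row's even parity and compare to rp:
  r0: data parity 0, sent rp 0 → ok
  r1: data parity 1, sent rp 1 → ok
  r2: data parity 1, sent rp 1 → ok
  r3: data parity 0, sent rp 1 → mismatch
Recompute each column's even parity and compare to cp:
  c0: data parity 1, sent cp 1 → ok
  c1: data parity 1, sent cp 1 → ok
  c2: data parity 1, sent cp 0 → mismatch
  c3: data parity 0, sent cp 0 → ok
  c4: data parity 1, sent cp 1 → ok
Exactly one row (r3) and one column (c2) fail → the flipped bit is at their intersection.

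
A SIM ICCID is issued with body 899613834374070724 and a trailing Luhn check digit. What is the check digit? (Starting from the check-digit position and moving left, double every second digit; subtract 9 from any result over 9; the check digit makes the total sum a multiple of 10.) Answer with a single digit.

Partial digits right→left: 4 2 7 0 7 0 4 7 3 4 3 8 3 1 6 9 9 8
Double every second digit counting from the check-digit position (so the 1st, 3rd, 5th, ... of the partial from the right).
  doubled (with −9 where >9): 8 5 5 8 6 6 6 3 9 → sum 56
  kept as-is: 2 0 0 7 4 8 1 9 8 → sum 39
Total = 56 + 39 = 95.
Check digit = (10 − (95 mod 10)) mod 10 = 5.

5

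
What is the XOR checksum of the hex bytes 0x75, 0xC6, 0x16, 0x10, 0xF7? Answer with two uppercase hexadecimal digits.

XOR the bytes together:
  start with 0x75
  0x75 ⊕ 0xC6 = 0xB3
  0xB3 ⊕ 0x16 = 0xA5
  0xA5 ⊕ 0x10 = 0xB5
  0xB5 ⊕ 0xF7 = 0x42

42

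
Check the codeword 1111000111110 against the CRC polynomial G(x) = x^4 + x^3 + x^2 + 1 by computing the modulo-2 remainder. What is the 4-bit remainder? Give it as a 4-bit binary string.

0010

Modulo-2 division of 1111000111110 by 11101:
  pos 0: 11110 XOR 11101 = 00011
  pos 3: 11001 XOR 11101 = 00100
  pos 5: 10011 XOR 11101 = 01110
  pos 6: 11101 XOR 11101 = 00000
Remainder = 0010 (nonzero — an error is detected).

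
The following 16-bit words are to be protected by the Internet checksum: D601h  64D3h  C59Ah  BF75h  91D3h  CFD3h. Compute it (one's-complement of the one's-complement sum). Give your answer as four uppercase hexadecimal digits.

One's-complement addition (fold any carry out of bit 15 back into bit 0):
  0xD601 + 0x64D3 = 0x13AD4 → wrap carry → 0x3AD5
  0x3AD5 + 0xC59A = 0x1006F → wrap carry → 0x0070
  0x0070 + 0xBF75 = 0x0BFE5
  0xBFE5 + 0x91D3 = 0x151B8 → wrap carry → 0x51B9
  0x51B9 + 0xCFD3 = 0x1218C → wrap carry → 0x218D
One's-complement sum = 0x218D.
Checksum = ~0x218D & 0xFFFF = 0xDE72.

DE72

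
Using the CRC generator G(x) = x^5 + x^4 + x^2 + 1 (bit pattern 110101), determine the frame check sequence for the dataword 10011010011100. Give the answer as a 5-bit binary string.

Append 5 zeros: 1001101001110000000. Divide by 110101 (XOR where the leading bit is 1):
  pos 0: 100110 XOR 110101 = 010011
  pos 1: 100111 XOR 110101 = 010010
  pos 2: 100100 XOR 110101 = 010001
  pos 3: 100010 XOR 110101 = 010111
  pos 4: 101111 XOR 110101 = 011010
  pos 5: 110101 XOR 110101 = 000000
  pos 11: 100000 XOR 110101 = 010101
  pos 12: 101010 XOR 110101 = 011111
  pos 13: 111110 XOR 110101 = 001011
Remainder (last 5 bits) = 01011. This is the CRC / FCS.

01011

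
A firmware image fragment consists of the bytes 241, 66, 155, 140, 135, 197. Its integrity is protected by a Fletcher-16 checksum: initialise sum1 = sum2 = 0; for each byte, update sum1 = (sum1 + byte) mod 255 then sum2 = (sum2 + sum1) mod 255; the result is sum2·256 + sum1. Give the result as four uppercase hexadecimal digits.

DFA9

Running sums (mod 255):
  after byte 0 (241): sum1=241, sum2=241
  after byte 1 (66): sum1=52, sum2=38
  after byte 2 (155): sum1=207, sum2=245
  after byte 3 (140): sum1=92, sum2=82
  after byte 4 (135): sum1=227, sum2=54
  after byte 5 (197): sum1=169, sum2=223
Checksum = sum2·256 + sum1 = 223·256 + 169 = 57257 = 0xDFA9.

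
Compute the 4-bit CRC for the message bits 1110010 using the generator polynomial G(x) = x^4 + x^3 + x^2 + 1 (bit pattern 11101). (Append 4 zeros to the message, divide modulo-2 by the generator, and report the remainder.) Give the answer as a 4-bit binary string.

1001

Append 4 zeros: 11100100000. Divide by 11101 (XOR where the leading bit is 1):
  pos 0: 11100 XOR 11101 = 00001
  pos 4: 11000 XOR 11101 = 00101
  pos 6: 10100 XOR 11101 = 01001
Remainder (last 4 bits) = 1001. This is the CRC / FCS.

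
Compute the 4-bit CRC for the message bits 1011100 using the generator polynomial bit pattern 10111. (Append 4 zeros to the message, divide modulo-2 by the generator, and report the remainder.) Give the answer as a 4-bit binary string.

Append 4 zeros: 10111000000. Divide by 10111 (XOR where the leading bit is 1):
  pos 0: 10111 XOR 10111 = 00000
Remainder (last 4 bits) = 0000. This is the CRC / FCS.

0000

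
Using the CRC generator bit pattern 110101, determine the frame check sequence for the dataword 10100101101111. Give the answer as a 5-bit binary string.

11001

Append 5 zeros: 1010010110111100000. Divide by 110101 (XOR where the leading bit is 1):
  pos 0: 101001 XOR 110101 = 011100
  pos 1: 111000 XOR 110101 = 001101
  pos 3: 110111 XOR 110101 = 000010
  pos 7: 100111 XOR 110101 = 010010
  pos 8: 100101 XOR 110101 = 010000
  pos 9: 100000 XOR 110101 = 010101
  pos 10: 101010 XOR 110101 = 011111
  pos 11: 111110 XOR 110101 = 001011
  pos 13: 101100 XOR 110101 = 011001
Remainder (last 5 bits) = 11001. This is the CRC / FCS.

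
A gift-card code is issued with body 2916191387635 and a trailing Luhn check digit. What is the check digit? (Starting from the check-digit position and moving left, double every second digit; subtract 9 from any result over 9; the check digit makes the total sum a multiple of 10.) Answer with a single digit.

2

Partial digits right→left: 5 3 6 7 8 3 1 9 1 6 1 9 2
Double every second digit counting from the check-digit position (so the 1st, 3rd, 5th, ... of the partial from the right).
  doubled (with −9 where >9): 1 3 7 2 2 2 4 → sum 21
  kept as-is: 3 7 3 9 6 9 → sum 37
Total = 21 + 37 = 58.
Check digit = (10 − (58 mod 10)) mod 10 = 2.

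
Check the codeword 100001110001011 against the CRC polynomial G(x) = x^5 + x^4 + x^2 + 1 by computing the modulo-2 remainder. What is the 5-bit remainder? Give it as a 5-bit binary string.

10101

Modulo-2 division of 100001110001011 by 110101:
  pos 0: 100001 XOR 110101 = 010100
  pos 1: 101001 XOR 110101 = 011100
  pos 2: 111001 XOR 110101 = 001100
  pos 4: 110000 XOR 110101 = 000101
  pos 7: 101010 XOR 110101 = 011111
  pos 8: 111111 XOR 110101 = 001010
Remainder = 10101 (nonzero — an error is detected).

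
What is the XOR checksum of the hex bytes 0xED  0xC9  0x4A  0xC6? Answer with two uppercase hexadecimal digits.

XOR the bytes together:
  start with 0xED
  0xED ⊕ 0xC9 = 0x24
  0x24 ⊕ 0x4A = 0x6E
  0x6E ⊕ 0xC6 = 0xA8

A8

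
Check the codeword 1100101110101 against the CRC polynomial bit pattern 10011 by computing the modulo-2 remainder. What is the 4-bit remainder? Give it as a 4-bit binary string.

Modulo-2 division of 1100101110101 by 10011:
  pos 0: 11001 XOR 10011 = 01010
  pos 1: 10100 XOR 10011 = 00111
  pos 3: 11111 XOR 10011 = 01100
  pos 4: 11001 XOR 10011 = 01010
  pos 5: 10100 XOR 10011 = 00111
  pos 7: 11110 XOR 10011 = 01101
  pos 8: 11011 XOR 10011 = 01000
Remainder = 1000 (nonzero — an error is detected).

1000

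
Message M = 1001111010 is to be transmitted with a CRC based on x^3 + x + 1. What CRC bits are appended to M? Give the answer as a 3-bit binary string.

011

Append 3 zeros: 1001111010000. Divide by 1011 (XOR where the leading bit is 1):
  pos 0: 1001 XOR 1011 = 0010
  pos 2: 1011 XOR 1011 = 0000
  pos 6: 1010 XOR 1011 = 0001
  pos 9: 1000 XOR 1011 = 0011
Remainder (last 3 bits) = 011. This is the CRC / FCS.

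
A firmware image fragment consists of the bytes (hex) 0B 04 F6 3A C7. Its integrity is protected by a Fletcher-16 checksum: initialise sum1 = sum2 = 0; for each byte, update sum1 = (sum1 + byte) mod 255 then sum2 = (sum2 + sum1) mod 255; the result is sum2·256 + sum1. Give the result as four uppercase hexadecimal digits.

6808

Running sums (mod 255):
  after byte 0 (0B): sum1=11, sum2=11
  after byte 1 (04): sum1=15, sum2=26
  after byte 2 (F6): sum1=6, sum2=32
  after byte 3 (3A): sum1=64, sum2=96
  after byte 4 (C7): sum1=8, sum2=104
Checksum = sum2·256 + sum1 = 104·256 + 8 = 26632 = 0x6808.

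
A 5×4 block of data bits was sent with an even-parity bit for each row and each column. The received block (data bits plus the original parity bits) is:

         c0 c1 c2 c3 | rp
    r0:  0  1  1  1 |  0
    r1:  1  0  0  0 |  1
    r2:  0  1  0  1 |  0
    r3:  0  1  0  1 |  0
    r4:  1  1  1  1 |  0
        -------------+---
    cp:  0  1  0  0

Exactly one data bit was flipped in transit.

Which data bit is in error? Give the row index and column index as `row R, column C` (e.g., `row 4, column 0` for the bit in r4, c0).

row 0, column 1

Recompute each row's even parity and compare to rp:
  r0: data parity 1, sent rp 0 → mismatch
  r1: data parity 1, sent rp 1 → ok
  r2: data parity 0, sent rp 0 → ok
  r3: data parity 0, sent rp 0 → ok
  r4: data parity 0, sent rp 0 → ok
Recompute each column's even parity and compare to cp:
  c0: data parity 0, sent cp 0 → ok
  c1: data parity 0, sent cp 1 → mismatch
  c2: data parity 0, sent cp 0 → ok
  c3: data parity 0, sent cp 0 → ok
Exactly one row (r0) and one column (c1) fail → the flipped bit is at their intersection.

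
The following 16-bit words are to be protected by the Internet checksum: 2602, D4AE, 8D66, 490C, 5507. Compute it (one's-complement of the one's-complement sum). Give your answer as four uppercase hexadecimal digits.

One's-complement addition (fold any carry out of bit 15 back into bit 0):
  0x2602 + 0xD4AE = 0x0FAB0
  0xFAB0 + 0x8D66 = 0x18816 → wrap carry → 0x8817
  0x8817 + 0x490C = 0x0D123
  0xD123 + 0x5507 = 0x1262A → wrap carry → 0x262B
One's-complement sum = 0x262B.
Checksum = ~0x262B & 0xFFFF = 0xD9D4.

D9D4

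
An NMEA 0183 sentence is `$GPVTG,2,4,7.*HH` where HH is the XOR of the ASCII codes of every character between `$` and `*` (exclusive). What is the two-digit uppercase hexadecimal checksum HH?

XOR the ASCII codes of the payload characters:
  'G' = 0x47 → acc = 0x47
  'P' = 0x50 → acc = 0x17
  'V' = 0x56 → acc = 0x41
  'T' = 0x54 → acc = 0x15
  'G' = 0x47 → acc = 0x52
  ',' = 0x2C → acc = 0x7E
  '2' = 0x32 → acc = 0x4C
  ',' = 0x2C → acc = 0x60
  '4' = 0x34 → acc = 0x54
  ',' = 0x2C → acc = 0x78
  '7' = 0x37 → acc = 0x4F
  '.' = 0x2E → acc = 0x61
Checksum = 0x61.

61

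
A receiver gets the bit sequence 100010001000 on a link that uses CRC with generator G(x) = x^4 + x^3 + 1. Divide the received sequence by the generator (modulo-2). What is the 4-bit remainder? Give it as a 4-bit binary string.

Modulo-2 division of 100010001000 by 11001:
  pos 0: 10001 XOR 11001 = 01000
  pos 1: 10000 XOR 11001 = 01001
  pos 2: 10010 XOR 11001 = 01011
  pos 3: 10110 XOR 11001 = 01111
  pos 4: 11111 XOR 11001 = 00110
  pos 6: 11000 XOR 11001 = 00001
Remainder = 0010 (nonzero — an error is detected).

0010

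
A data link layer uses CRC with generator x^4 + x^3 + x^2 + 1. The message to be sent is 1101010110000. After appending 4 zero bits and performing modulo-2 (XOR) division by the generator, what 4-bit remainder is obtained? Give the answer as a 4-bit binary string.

0011

Append 4 zeros: 11010101100000000. Divide by 11101 (XOR where the leading bit is 1):
  pos 0: 11010 XOR 11101 = 00111
  pos 2: 11110 XOR 11101 = 00011
  pos 5: 11110 XOR 11101 = 00011
  pos 8: 11000 XOR 11101 = 00101
  pos 10: 10100 XOR 11101 = 01001
  pos 11: 10010 XOR 11101 = 01111
  pos 12: 11110 XOR 11101 = 00011
Remainder (last 4 bits) = 0011. This is the CRC / FCS.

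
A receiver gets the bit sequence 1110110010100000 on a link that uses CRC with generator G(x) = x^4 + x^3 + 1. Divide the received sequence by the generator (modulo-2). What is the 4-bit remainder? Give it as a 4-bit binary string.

0000

Modulo-2 division of 1110110010100000 by 11001:
  pos 0: 11101 XOR 11001 = 00100
  pos 2: 10010 XOR 11001 = 01011
  pos 3: 10110 XOR 11001 = 01111
  pos 4: 11111 XOR 11001 = 00110
  pos 6: 11001 XOR 11001 = 00000
Remainder = 0000 (zero — the frame passes the CRC check).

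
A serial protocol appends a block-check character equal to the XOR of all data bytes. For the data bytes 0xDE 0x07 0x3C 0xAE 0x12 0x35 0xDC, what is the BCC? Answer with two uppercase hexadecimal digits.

B0

XOR the bytes together:
  start with 0xDE
  0xDE ⊕ 0x07 = 0xD9
  0xD9 ⊕ 0x3C = 0xE5
  0xE5 ⊕ 0xAE = 0x4B
  0x4B ⊕ 0x12 = 0x59
  0x59 ⊕ 0x35 = 0x6C
  0x6C ⊕ 0xDC = 0xB0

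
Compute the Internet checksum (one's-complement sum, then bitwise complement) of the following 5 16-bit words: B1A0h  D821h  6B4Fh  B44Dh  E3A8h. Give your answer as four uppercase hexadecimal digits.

One's-complement addition (fold any carry out of bit 15 back into bit 0):
  0xB1A0 + 0xD821 = 0x189C1 → wrap carry → 0x89C2
  0x89C2 + 0x6B4F = 0x0F511
  0xF511 + 0xB44D = 0x1A95E → wrap carry → 0xA95F
  0xA95F + 0xE3A8 = 0x18D07 → wrap carry → 0x8D08
One's-complement sum = 0x8D08.
Checksum = ~0x8D08 & 0xFFFF = 0x72F7.

72F7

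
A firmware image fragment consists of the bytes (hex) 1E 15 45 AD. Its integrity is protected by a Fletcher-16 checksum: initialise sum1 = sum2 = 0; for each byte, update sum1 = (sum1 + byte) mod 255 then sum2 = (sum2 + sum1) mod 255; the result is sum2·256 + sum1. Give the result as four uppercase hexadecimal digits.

Running sums (mod 255):
  after byte 0 (1E): sum1=30, sum2=30
  after byte 1 (15): sum1=51, sum2=81
  after byte 2 (45): sum1=120, sum2=201
  after byte 3 (AD): sum1=38, sum2=239
Checksum = sum2·256 + sum1 = 239·256 + 38 = 61222 = 0xEF26.

EF26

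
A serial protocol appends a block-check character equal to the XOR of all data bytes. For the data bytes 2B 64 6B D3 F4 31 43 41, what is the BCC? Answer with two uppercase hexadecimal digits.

XOR the bytes together:
  start with 0x2B
  0x2B ⊕ 0x64 = 0x4F
  0x4F ⊕ 0x6B = 0x24
  0x24 ⊕ 0xD3 = 0xF7
  0xF7 ⊕ 0xF4 = 0x03
  0x03 ⊕ 0x31 = 0x32
  0x32 ⊕ 0x43 = 0x71
  0x71 ⊕ 0x41 = 0x30

30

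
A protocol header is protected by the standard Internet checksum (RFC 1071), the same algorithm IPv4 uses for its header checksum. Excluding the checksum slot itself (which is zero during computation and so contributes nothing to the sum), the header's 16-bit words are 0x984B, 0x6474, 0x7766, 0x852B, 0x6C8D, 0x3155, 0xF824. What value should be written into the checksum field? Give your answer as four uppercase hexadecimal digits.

70A6

One's-complement addition (fold any carry out of bit 15 back into bit 0):
  0x984B + 0x6474 = 0x0FCBF
  0xFCBF + 0x7766 = 0x17425 → wrap carry → 0x7426
  0x7426 + 0x852B = 0x0F951
  0xF951 + 0x6C8D = 0x165DE → wrap carry → 0x65DF
  0x65DF + 0x3155 = 0x09734
  0x9734 + 0xF824 = 0x18F58 → wrap carry → 0x8F59
One's-complement sum = 0x8F59.
Checksum = ~0x8F59 & 0xFFFF = 0x70A6.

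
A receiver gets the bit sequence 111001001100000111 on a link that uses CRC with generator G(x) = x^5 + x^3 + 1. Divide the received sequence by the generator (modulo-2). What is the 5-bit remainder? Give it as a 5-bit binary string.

01100

Modulo-2 division of 111001001100000111 by 101001:
  pos 0: 111001 XOR 101001 = 010000
  pos 1: 100000 XOR 101001 = 001001
  pos 3: 100101 XOR 101001 = 001100
  pos 5: 110010 XOR 101001 = 011011
  pos 6: 110110 XOR 101001 = 011111
  pos 7: 111110 XOR 101001 = 010111
  pos 8: 101110 XOR 101001 = 000111
  pos 11: 111011 XOR 101001 = 010010
  pos 12: 100101 XOR 101001 = 001100
Remainder = 01100 (nonzero — an error is detected).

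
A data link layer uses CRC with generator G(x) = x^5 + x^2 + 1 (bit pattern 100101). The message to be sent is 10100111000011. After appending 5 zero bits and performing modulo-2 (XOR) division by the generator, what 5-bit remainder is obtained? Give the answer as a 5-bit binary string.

00010

Append 5 zeros: 1010011100001100000. Divide by 100101 (XOR where the leading bit is 1):
  pos 0: 101001 XOR 100101 = 001100
  pos 2: 110011 XOR 100101 = 010110
  pos 3: 101100 XOR 100101 = 001001
  pos 5: 100100 XOR 100101 = 000001
  pos 10: 101100 XOR 100101 = 001001
  pos 12: 100100 XOR 100101 = 000001
Remainder (last 5 bits) = 00010. This is the CRC / FCS.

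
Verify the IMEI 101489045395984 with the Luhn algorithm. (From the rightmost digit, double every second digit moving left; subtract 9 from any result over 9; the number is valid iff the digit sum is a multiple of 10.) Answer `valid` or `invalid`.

invalid

From the right, keep odd positions and double even positions (subtract 9 from any doubled value over 9):
  doubled (positions 2,4,...): 7 1 6 8 9 8 0 → sum 39
  kept (positions 1,3,...): 4 9 9 5 0 8 1 1 → sum 37
Total = 76.
76 mod 10 = 6, so the number is invalid.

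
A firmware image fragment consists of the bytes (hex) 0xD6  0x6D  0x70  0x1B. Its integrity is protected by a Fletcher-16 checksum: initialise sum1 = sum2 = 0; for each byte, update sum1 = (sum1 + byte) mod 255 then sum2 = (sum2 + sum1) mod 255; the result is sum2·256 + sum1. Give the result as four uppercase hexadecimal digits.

Running sums (mod 255):
  after byte 0 (0xD6): sum1=214, sum2=214
  after byte 1 (0x6D): sum1=68, sum2=27
  after byte 2 (0x70): sum1=180, sum2=207
  after byte 3 (0x1B): sum1=207, sum2=159
Checksum = sum2·256 + sum1 = 159·256 + 207 = 40911 = 0x9FCF.

9FCF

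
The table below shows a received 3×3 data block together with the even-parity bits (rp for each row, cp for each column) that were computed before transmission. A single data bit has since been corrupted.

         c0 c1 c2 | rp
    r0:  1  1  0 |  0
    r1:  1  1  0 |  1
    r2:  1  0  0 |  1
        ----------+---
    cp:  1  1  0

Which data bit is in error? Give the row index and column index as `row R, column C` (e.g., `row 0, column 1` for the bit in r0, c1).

row 1, column 1

Recompute each row's even parity and compare to rp:
  r0: data parity 0, sent rp 0 → ok
  r1: data parity 0, sent rp 1 → mismatch
  r2: data parity 1, sent rp 1 → ok
Recompute each column's even parity and compare to cp:
  c0: data parity 1, sent cp 1 → ok
  c1: data parity 0, sent cp 1 → mismatch
  c2: data parity 0, sent cp 0 → ok
Exactly one row (r1) and one column (c1) fail → the flipped bit is at their intersection.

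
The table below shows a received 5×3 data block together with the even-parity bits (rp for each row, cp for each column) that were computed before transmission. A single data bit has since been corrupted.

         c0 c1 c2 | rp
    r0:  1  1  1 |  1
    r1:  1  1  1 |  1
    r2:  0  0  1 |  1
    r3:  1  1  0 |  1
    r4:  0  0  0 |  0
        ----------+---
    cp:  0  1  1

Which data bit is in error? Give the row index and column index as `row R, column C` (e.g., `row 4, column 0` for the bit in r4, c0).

row 3, column 0

Recompute each row's even parity and compare to rp:
  r0: data parity 1, sent rp 1 → ok
  r1: data parity 1, sent rp 1 → ok
  r2: data parity 1, sent rp 1 → ok
  r3: data parity 0, sent rp 1 → mismatch
  r4: data parity 0, sent rp 0 → ok
Recompute each column's even parity and compare to cp:
  c0: data parity 1, sent cp 0 → mismatch
  c1: data parity 1, sent cp 1 → ok
  c2: data parity 1, sent cp 1 → ok
Exactly one row (r3) and one column (c0) fail → the flipped bit is at their intersection.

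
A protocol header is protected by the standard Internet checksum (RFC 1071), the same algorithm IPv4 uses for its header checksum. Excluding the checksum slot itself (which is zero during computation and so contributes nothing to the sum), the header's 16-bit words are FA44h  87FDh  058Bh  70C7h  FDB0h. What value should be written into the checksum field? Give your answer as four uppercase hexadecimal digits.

One's-complement addition (fold any carry out of bit 15 back into bit 0):
  0xFA44 + 0x87FD = 0x18241 → wrap carry → 0x8242
  0x8242 + 0x058B = 0x087CD
  0x87CD + 0x70C7 = 0x0F894
  0xF894 + 0xFDB0 = 0x1F644 → wrap carry → 0xF645
One's-complement sum = 0xF645.
Checksum = ~0xF645 & 0xFFFF = 0x09BA.

09BA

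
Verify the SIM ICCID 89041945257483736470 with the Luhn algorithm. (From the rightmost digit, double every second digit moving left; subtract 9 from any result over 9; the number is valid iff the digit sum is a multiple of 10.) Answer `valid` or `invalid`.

From the right, keep odd positions and double even positions (subtract 9 from any doubled value over 9):
  doubled (positions 2,4,...): 5 3 5 7 5 4 8 2 0 7 → sum 46
  kept (positions 1,3,...): 0 4 3 3 4 5 5 9 4 9 → sum 46
Total = 92.
92 mod 10 = 2, so the number is invalid.

invalid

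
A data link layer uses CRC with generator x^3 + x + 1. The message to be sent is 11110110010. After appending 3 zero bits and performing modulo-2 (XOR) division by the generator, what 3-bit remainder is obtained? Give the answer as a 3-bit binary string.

010

Append 3 zeros: 11110110010000. Divide by 1011 (XOR where the leading bit is 1):
  pos 0: 1111 XOR 1011 = 0100
  pos 1: 1000 XOR 1011 = 0011
  pos 3: 1111 XOR 1011 = 0100
  pos 4: 1000 XOR 1011 = 0011
  pos 6: 1101 XOR 1011 = 0110
  pos 7: 1100 XOR 1011 = 0111
  pos 8: 1110 XOR 1011 = 0101
  pos 9: 1010 XOR 1011 = 0001
Remainder (last 3 bits) = 010. This is the CRC / FCS.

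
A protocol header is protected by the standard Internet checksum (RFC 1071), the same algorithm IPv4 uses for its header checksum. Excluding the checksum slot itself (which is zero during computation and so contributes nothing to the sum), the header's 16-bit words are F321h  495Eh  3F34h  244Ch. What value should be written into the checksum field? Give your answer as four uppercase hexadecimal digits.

One's-complement addition (fold any carry out of bit 15 back into bit 0):
  0xF321 + 0x495E = 0x13C7F → wrap carry → 0x3C80
  0x3C80 + 0x3F34 = 0x07BB4
  0x7BB4 + 0x244C = 0x0A000
One's-complement sum = 0xA000.
Checksum = ~0xA000 & 0xFFFF = 0x5FFF.

5FFF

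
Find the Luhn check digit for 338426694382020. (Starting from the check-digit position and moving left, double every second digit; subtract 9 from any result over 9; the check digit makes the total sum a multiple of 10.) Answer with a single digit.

6

Partial digits right→left: 0 2 0 2 8 3 4 9 6 6 2 4 8 3 3
Double every second digit counting from the check-digit position (so the 1st, 3rd, 5th, ... of the partial from the right).
  doubled (with −9 where >9): 0 0 7 8 3 4 7 6 → sum 35
  kept as-is: 2 2 3 9 6 4 3 → sum 29
Total = 35 + 29 = 64.
Check digit = (10 − (64 mod 10)) mod 10 = 6.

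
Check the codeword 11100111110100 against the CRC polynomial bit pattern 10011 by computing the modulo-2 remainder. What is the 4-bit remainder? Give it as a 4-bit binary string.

Modulo-2 division of 11100111110100 by 10011:
  pos 0: 11100 XOR 10011 = 01111
  pos 1: 11111 XOR 10011 = 01100
  pos 2: 11001 XOR 10011 = 01010
  pos 3: 10101 XOR 10011 = 00110
  pos 5: 11011 XOR 10011 = 01000
  pos 6: 10000 XOR 10011 = 00011
  pos 9: 11100 XOR 10011 = 01111
Remainder = 1111 (nonzero — an error is detected).

1111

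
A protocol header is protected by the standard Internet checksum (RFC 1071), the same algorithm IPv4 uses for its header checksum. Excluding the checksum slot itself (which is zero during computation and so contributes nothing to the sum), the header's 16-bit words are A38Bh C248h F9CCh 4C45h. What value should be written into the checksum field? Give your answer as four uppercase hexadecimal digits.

One's-complement addition (fold any carry out of bit 15 back into bit 0):
  0xA38B + 0xC248 = 0x165D3 → wrap carry → 0x65D4
  0x65D4 + 0xF9CC = 0x15FA0 → wrap carry → 0x5FA1
  0x5FA1 + 0x4C45 = 0x0ABE6
One's-complement sum = 0xABE6.
Checksum = ~0xABE6 & 0xFFFF = 0x5419.

5419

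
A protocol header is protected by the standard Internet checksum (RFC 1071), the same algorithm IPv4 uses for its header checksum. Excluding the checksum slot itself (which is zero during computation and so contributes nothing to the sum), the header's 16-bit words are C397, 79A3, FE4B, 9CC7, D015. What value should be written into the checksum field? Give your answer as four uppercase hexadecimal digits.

579B

One's-complement addition (fold any carry out of bit 15 back into bit 0):
  0xC397 + 0x79A3 = 0x13D3A → wrap carry → 0x3D3B
  0x3D3B + 0xFE4B = 0x13B86 → wrap carry → 0x3B87
  0x3B87 + 0x9CC7 = 0x0D84E
  0xD84E + 0xD015 = 0x1A863 → wrap carry → 0xA864
One's-complement sum = 0xA864.
Checksum = ~0xA864 & 0xFFFF = 0x579B.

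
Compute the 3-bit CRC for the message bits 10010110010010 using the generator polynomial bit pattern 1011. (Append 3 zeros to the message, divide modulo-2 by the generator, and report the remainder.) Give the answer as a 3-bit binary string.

011

Append 3 zeros: 10010110010010000. Divide by 1011 (XOR where the leading bit is 1):
  pos 0: 1001 XOR 1011 = 0010
  pos 2: 1001 XOR 1011 = 0010
  pos 4: 1010 XOR 1011 = 0001
  pos 7: 1010 XOR 1011 = 0001
  pos 10: 1010 XOR 1011 = 0001
  pos 13: 1000 XOR 1011 = 0011
Remainder (last 3 bits) = 011. This is the CRC / FCS.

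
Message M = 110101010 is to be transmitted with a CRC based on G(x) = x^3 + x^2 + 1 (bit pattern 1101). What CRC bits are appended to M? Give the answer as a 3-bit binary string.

001

Append 3 zeros: 110101010000. Divide by 1101 (XOR where the leading bit is 1):
  pos 0: 1101 XOR 1101 = 0000
  pos 5: 1010 XOR 1101 = 0111
  pos 6: 1110 XOR 1101 = 0011
  pos 8: 1100 XOR 1101 = 0001
Remainder (last 3 bits) = 001. This is the CRC / FCS.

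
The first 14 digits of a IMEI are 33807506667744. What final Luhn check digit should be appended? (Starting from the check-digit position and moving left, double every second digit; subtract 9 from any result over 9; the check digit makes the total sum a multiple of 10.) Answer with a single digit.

9

Partial digits right→left: 4 4 7 7 6 6 6 0 5 7 0 8 3 3
Double every second digit counting from the check-digit position (so the 1st, 3rd, 5th, ... of the partial from the right).
  doubled (with −9 where >9): 8 5 3 3 1 0 6 → sum 26
  kept as-is: 4 7 6 0 7 8 3 → sum 35
Total = 26 + 35 = 61.
Check digit = (10 − (61 mod 10)) mod 10 = 9.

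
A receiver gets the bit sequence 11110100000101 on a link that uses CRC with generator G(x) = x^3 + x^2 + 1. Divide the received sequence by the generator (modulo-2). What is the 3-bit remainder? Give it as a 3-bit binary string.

Modulo-2 division of 11110100000101 by 1101:
  pos 0: 1111 XOR 1101 = 0010
  pos 2: 1001 XOR 1101 = 0100
  pos 3: 1000 XOR 1101 = 0101
  pos 4: 1010 XOR 1101 = 0111
  pos 5: 1110 XOR 1101 = 0011
  pos 7: 1100 XOR 1101 = 0001
  pos 10: 1101 XOR 1101 = 0000
Remainder = 000 (zero — the frame passes the CRC check).

000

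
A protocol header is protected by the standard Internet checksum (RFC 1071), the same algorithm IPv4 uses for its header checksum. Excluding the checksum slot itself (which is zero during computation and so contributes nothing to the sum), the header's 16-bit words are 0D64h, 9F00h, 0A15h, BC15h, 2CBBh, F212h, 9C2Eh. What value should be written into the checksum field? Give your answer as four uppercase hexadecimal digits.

D273

One's-complement addition (fold any carry out of bit 15 back into bit 0):
  0x0D64 + 0x9F00 = 0x0AC64
  0xAC64 + 0x0A15 = 0x0B679
  0xB679 + 0xBC15 = 0x1728E → wrap carry → 0x728F
  0x728F + 0x2CBB = 0x09F4A
  0x9F4A + 0xF212 = 0x1915C → wrap carry → 0x915D
  0x915D + 0x9C2E = 0x12D8B → wrap carry → 0x2D8C
One's-complement sum = 0x2D8C.
Checksum = ~0x2D8C & 0xFFFF = 0xD273.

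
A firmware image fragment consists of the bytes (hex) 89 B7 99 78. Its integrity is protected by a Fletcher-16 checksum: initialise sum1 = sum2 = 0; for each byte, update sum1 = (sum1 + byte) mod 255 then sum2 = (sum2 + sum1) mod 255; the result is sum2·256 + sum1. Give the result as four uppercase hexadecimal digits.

Running sums (mod 255):
  after byte 0 (89): sum1=137, sum2=137
  after byte 1 (B7): sum1=65, sum2=202
  after byte 2 (99): sum1=218, sum2=165
  after byte 3 (78): sum1=83, sum2=248
Checksum = sum2·256 + sum1 = 248·256 + 83 = 63571 = 0xF853.

F853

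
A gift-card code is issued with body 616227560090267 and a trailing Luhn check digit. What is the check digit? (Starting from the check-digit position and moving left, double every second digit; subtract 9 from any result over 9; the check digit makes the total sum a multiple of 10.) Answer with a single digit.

Partial digits right→left: 7 6 2 0 9 0 0 6 5 7 2 2 6 1 6
Double every second digit counting from the check-digit position (so the 1st, 3rd, 5th, ... of the partial from the right).
  doubled (with −9 where >9): 5 4 9 0 1 4 3 3 → sum 29
  kept as-is: 6 0 0 6 7 2 1 → sum 22
Total = 29 + 22 = 51.
Check digit = (10 − (51 mod 10)) mod 10 = 9.

9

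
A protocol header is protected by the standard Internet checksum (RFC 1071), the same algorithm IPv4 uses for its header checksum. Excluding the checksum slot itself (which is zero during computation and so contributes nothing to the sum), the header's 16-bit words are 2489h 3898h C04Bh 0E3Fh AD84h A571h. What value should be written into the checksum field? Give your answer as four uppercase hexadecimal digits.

One's-complement addition (fold any carry out of bit 15 back into bit 0):
  0x2489 + 0x3898 = 0x05D21
  0x5D21 + 0xC04B = 0x11D6C → wrap carry → 0x1D6D
  0x1D6D + 0x0E3F = 0x02BAC
  0x2BAC + 0xAD84 = 0x0D930
  0xD930 + 0xA571 = 0x17EA1 → wrap carry → 0x7EA2
One's-complement sum = 0x7EA2.
Checksum = ~0x7EA2 & 0xFFFF = 0x815D.

815D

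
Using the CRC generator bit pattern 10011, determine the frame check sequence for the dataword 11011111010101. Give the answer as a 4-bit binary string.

1110

Append 4 zeros: 110111110101010000. Divide by 10011 (XOR where the leading bit is 1):
  pos 0: 11011 XOR 10011 = 01000
  pos 1: 10001 XOR 10011 = 00010
  pos 4: 10110 XOR 10011 = 00101
  pos 6: 10110 XOR 10011 = 00101
  pos 8: 10110 XOR 10011 = 00101
  pos 10: 10110 XOR 10011 = 00101
  pos 12: 10100 XOR 10011 = 00111
Remainder (last 4 bits) = 1110. This is the CRC / FCS.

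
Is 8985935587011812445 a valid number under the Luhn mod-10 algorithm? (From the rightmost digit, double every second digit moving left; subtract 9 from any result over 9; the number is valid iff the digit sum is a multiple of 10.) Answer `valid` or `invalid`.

invalid

From the right, keep odd positions and double even positions (subtract 9 from any doubled value over 9):
  doubled (positions 2,4,...): 8 4 7 2 5 1 6 1 9 → sum 43
  kept (positions 1,3,...): 5 4 1 1 0 8 5 9 8 8 → sum 49
Total = 92.
92 mod 10 = 2, so the number is invalid.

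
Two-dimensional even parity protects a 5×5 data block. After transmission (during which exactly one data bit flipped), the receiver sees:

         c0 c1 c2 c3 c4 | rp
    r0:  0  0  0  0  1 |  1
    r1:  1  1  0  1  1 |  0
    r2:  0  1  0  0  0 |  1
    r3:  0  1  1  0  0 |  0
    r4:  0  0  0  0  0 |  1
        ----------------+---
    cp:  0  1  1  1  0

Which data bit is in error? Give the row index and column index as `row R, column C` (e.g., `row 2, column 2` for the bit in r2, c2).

row 4, column 0

Recompute each row's even parity and compare to rp:
  r0: data parity 1, sent rp 1 → ok
  r1: data parity 0, sent rp 0 → ok
  r2: data parity 1, sent rp 1 → ok
  r3: data parity 0, sent rp 0 → ok
  r4: data parity 0, sent rp 1 → mismatch
Recompute each column's even parity and compare to cp:
  c0: data parity 1, sent cp 0 → mismatch
  c1: data parity 1, sent cp 1 → ok
  c2: data parity 1, sent cp 1 → ok
  c3: data parity 1, sent cp 1 → ok
  c4: data parity 0, sent cp 0 → ok
Exactly one row (r4) and one column (c0) fail → the flipped bit is at their intersection.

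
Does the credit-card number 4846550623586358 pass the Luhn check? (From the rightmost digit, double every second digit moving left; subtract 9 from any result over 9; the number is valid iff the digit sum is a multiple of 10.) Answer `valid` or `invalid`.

From the right, keep odd positions and double even positions (subtract 9 from any doubled value over 9):
  doubled (positions 2,4,...): 1 3 1 4 0 1 8 8 → sum 26
  kept (positions 1,3,...): 8 3 8 3 6 5 6 8 → sum 47
Total = 73.
73 mod 10 = 3, so the number is invalid.

invalid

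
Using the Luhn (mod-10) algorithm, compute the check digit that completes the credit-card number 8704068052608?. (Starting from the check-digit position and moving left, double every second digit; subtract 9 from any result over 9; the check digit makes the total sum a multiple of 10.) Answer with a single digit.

Partial digits right→left: 8 0 6 2 5 0 8 6 0 4 0 7 8
Double every second digit counting from the check-digit position (so the 1st, 3rd, 5th, ... of the partial from the right).
  doubled (with −9 where >9): 7 3 1 7 0 0 7 → sum 25
  kept as-is: 0 2 0 6 4 7 → sum 19
Total = 25 + 19 = 44.
Check digit = (10 − (44 mod 10)) mod 10 = 6.

6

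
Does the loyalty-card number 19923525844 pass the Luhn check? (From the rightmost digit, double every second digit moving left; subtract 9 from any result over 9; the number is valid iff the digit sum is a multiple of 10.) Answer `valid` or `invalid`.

valid

From the right, keep odd positions and double even positions (subtract 9 from any doubled value over 9):
  doubled (positions 2,4,...): 8 1 1 4 9 → sum 23
  kept (positions 1,3,...): 4 8 2 3 9 1 → sum 27
Total = 50.
50 mod 10 = 0, so the number is valid.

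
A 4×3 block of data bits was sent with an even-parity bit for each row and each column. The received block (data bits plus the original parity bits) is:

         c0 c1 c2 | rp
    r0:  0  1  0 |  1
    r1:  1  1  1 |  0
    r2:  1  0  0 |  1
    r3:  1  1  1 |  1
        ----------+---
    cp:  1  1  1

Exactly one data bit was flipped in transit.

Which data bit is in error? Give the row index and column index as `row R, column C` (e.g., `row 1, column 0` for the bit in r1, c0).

Recompute each row's even parity and compare to rp:
  r0: data parity 1, sent rp 1 → ok
  r1: data parity 1, sent rp 0 → mismatch
  r2: data parity 1, sent rp 1 → ok
  r3: data parity 1, sent rp 1 → ok
Recompute each column's even parity and compare to cp:
  c0: data parity 1, sent cp 1 → ok
  c1: data parity 1, sent cp 1 → ok
  c2: data parity 0, sent cp 1 → mismatch
Exactly one row (r1) and one column (c2) fail → the flipped bit is at their intersection.

row 1, column 2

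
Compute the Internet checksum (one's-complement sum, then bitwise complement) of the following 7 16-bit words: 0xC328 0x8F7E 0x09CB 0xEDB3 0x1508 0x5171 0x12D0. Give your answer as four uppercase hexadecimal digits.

3C90

One's-complement addition (fold any carry out of bit 15 back into bit 0):
  0xC328 + 0x8F7E = 0x152A6 → wrap carry → 0x52A7
  0x52A7 + 0x09CB = 0x05C72
  0x5C72 + 0xEDB3 = 0x14A25 → wrap carry → 0x4A26
  0x4A26 + 0x1508 = 0x05F2E
  0x5F2E + 0x5171 = 0x0B09F
  0xB09F + 0x12D0 = 0x0C36F
One's-complement sum = 0xC36F.
Checksum = ~0xC36F & 0xFFFF = 0x3C90.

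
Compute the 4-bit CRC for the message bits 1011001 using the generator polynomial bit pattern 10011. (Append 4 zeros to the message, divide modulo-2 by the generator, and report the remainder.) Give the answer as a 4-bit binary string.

1010

Append 4 zeros: 10110010000. Divide by 10011 (XOR where the leading bit is 1):
  pos 0: 10110 XOR 10011 = 00101
  pos 2: 10101 XOR 10011 = 00110
  pos 4: 11000 XOR 10011 = 01011
  pos 5: 10110 XOR 10011 = 00101
Remainder (last 4 bits) = 1010. This is the CRC / FCS.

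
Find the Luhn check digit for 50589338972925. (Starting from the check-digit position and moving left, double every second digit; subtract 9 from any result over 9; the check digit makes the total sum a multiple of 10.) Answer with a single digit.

Partial digits right→left: 5 2 9 2 7 9 8 3 3 9 8 5 0 5
Double every second digit counting from the check-digit position (so the 1st, 3rd, 5th, ... of the partial from the right).
  doubled (with −9 where >9): 1 9 5 7 6 7 0 → sum 35
  kept as-is: 2 2 9 3 9 5 5 → sum 35
Total = 35 + 35 = 70.
Check digit = (10 − (70 mod 10)) mod 10 = 0.

0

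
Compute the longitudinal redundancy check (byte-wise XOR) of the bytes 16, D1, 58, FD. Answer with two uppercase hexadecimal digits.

XOR the bytes together:
  start with 0x16
  0x16 ⊕ 0xD1 = 0xC7
  0xC7 ⊕ 0x58 = 0x9F
  0x9F ⊕ 0xFD = 0x62

62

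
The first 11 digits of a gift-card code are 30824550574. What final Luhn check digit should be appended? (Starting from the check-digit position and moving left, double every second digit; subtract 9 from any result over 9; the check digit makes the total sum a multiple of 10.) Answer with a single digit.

5

Partial digits right→left: 4 7 5 0 5 5 4 2 8 0 3
Double every second digit counting from the check-digit position (so the 1st, 3rd, 5th, ... of the partial from the right).
  doubled (with −9 where >9): 8 1 1 8 7 6 → sum 31
  kept as-is: 7 0 5 2 0 → sum 14
Total = 31 + 14 = 45.
Check digit = (10 − (45 mod 10)) mod 10 = 5.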